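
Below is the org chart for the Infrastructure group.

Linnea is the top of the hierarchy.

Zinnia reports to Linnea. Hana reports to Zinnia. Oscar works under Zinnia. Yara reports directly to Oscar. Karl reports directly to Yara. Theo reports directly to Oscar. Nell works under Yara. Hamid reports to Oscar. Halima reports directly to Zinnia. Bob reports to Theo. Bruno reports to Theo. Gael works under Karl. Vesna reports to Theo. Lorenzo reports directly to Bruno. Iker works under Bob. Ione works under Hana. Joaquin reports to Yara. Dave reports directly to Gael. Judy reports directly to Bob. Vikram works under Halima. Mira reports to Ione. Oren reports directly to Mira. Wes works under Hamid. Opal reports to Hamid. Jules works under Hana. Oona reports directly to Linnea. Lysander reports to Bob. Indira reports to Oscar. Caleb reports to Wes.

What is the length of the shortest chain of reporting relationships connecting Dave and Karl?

2

Dave is in Karl's organization: the chain from Dave up to Karl is Dave → Gael → Karl, which is 2 links.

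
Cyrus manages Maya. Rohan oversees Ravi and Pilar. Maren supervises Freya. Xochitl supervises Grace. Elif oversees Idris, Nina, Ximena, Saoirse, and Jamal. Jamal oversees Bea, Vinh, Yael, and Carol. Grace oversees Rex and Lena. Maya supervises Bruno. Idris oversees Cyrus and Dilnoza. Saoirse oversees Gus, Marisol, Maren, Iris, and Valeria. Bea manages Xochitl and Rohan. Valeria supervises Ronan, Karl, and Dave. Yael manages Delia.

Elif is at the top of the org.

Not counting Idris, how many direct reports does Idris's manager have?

4

Idris reports to Elif. Elif's other direct reports are Saoirse, Jamal, Nina, Ximena — 4 peers.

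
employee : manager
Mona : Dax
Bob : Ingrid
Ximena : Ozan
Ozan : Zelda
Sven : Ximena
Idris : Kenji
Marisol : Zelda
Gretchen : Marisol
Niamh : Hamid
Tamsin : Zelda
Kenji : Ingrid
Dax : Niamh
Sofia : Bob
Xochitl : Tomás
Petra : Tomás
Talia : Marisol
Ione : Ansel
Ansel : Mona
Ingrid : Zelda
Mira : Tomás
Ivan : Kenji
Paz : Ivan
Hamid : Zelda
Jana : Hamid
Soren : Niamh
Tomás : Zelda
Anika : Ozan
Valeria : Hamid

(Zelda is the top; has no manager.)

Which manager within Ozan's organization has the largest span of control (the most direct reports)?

Ozan

Direct-report counts within Ozan's organization: Ozan has 2; Ximena has 1. The largest is 2, held by Ozan.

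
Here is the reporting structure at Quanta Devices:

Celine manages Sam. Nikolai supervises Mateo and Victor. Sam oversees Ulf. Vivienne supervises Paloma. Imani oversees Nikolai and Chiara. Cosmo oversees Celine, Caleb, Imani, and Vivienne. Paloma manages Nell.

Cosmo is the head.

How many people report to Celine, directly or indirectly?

Celine directly manages Sam. Under Sam: Ulf (1). That's 2 in total.

2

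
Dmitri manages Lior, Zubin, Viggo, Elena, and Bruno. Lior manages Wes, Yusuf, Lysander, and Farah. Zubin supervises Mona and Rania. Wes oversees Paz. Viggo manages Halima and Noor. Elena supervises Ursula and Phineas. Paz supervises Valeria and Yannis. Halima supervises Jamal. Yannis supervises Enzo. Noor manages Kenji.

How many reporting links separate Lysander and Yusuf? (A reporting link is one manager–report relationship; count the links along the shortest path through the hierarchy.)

Lysander is 1 level below Lior, and Yusuf is 1 level below Lior (their lowest common manager). The shortest path runs up from Lysander to Lior and back down to Yusuf: 1 + 1 = 2 links.

2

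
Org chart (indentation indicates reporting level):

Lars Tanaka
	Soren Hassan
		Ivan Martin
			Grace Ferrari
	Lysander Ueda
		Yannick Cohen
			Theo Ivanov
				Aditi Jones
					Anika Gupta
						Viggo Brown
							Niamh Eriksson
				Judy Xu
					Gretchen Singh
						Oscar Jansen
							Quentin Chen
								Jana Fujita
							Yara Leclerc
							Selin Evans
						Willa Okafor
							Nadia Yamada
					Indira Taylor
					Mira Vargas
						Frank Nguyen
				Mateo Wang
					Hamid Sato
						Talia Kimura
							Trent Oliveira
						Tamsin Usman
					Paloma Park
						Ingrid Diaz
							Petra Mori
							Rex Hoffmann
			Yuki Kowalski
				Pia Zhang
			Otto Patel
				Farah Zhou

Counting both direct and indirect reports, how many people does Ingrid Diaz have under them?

2

Ingrid Diaz directly manages Petra Mori, Rex Hoffmann. Petra Mori has no reports. Rex Hoffmann has no reports. So Ingrid Diaz's organization is 2 direct reports plus everyone under them: 1 + 1 = 2.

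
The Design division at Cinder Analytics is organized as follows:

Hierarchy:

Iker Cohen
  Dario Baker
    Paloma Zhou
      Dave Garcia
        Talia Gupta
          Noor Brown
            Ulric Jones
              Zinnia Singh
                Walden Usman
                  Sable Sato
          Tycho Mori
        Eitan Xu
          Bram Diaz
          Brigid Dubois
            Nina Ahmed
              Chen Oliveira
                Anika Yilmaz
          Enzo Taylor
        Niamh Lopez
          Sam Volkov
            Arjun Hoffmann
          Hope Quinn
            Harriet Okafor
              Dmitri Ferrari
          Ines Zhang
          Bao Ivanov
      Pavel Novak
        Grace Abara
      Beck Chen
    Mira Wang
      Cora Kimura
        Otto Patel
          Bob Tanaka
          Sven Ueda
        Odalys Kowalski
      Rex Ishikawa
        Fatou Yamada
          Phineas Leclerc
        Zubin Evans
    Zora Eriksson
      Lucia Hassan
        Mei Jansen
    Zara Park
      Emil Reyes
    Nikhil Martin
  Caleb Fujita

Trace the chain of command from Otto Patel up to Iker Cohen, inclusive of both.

Otto Patel -> Cora Kimura -> Mira Wang -> Dario Baker -> Iker Cohen

Otto Patel reports to Cora Kimura. Cora Kimura reports to Mira Wang. Mira Wang reports to Dario Baker. Dario Baker reports to Iker Cohen. Iker Cohen is at the top.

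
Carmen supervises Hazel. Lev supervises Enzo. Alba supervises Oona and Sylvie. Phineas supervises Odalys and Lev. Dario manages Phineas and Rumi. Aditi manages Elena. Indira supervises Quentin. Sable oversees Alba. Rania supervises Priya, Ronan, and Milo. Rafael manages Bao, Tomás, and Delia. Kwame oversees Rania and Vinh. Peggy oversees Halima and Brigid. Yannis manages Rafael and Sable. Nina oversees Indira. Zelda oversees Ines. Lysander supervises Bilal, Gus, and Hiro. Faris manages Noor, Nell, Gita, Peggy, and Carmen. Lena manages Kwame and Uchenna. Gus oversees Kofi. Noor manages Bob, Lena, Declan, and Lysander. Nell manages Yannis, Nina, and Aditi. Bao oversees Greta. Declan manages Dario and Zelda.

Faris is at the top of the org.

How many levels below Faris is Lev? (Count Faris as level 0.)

Chain from Lev up to Faris: Lev → Phineas → Dario → Declan → Noor → Faris. That is 5 steps up, so Lev is 5 levels below Faris.

5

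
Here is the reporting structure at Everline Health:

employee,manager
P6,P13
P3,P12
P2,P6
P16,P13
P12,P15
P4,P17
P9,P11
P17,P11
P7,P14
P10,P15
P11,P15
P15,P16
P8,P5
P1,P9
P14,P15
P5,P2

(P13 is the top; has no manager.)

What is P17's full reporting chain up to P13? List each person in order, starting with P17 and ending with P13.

P17 -> P11 -> P15 -> P16 -> P13

P17 reports to P11. P11 reports to P15. P15 reports to P16. P16 reports to P13. P13 is at the top.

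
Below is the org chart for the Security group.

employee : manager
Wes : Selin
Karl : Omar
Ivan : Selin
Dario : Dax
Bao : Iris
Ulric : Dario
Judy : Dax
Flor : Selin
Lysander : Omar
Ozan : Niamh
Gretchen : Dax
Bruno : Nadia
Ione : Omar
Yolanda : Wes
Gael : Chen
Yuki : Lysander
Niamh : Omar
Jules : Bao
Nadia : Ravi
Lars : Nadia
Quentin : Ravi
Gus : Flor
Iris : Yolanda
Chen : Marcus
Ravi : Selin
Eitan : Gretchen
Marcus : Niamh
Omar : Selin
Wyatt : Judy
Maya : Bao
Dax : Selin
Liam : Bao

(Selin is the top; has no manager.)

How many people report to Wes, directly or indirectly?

Wes directly manages Yolanda. Under Yolanda: Iris, Bao, Liam, Maya, Jules (5). That's 6 in total.

6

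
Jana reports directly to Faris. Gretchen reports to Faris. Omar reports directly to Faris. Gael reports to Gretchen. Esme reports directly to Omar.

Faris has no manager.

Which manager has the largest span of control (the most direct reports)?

Direct-report counts: Faris has 3; Omar has 1; Gretchen has 1. The largest is 3, held by Faris.

Faris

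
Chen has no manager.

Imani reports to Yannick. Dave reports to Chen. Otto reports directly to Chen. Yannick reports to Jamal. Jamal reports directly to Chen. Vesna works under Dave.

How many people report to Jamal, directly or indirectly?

2

Jamal directly manages Yannick. Under Yannick: Imani (1). That's 2 in total.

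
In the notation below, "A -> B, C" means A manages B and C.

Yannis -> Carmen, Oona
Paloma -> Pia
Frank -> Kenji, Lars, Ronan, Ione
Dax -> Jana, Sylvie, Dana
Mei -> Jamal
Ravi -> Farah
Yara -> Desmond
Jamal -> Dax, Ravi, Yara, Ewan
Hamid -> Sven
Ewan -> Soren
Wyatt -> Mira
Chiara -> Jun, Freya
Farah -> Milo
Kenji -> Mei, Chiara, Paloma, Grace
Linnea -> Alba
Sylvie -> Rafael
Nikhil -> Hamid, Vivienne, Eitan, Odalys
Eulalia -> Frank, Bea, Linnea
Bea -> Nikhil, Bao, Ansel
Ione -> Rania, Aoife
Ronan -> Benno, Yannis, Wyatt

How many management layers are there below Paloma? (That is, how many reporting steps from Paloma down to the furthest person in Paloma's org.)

The longest chain under Paloma runs Paloma → Pia, which is 1 level below Paloma.

1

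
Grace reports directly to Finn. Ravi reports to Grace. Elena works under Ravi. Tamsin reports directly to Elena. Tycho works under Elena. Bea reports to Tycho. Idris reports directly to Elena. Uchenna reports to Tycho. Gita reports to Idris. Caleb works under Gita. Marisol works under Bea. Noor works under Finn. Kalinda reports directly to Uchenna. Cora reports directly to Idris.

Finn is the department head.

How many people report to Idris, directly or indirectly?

3

Idris directly manages Gita, Cora. Under Gita: Caleb (1). Cora has no reports. So Idris's organization is 2 direct reports plus everyone under them: 2 + 1 = 3.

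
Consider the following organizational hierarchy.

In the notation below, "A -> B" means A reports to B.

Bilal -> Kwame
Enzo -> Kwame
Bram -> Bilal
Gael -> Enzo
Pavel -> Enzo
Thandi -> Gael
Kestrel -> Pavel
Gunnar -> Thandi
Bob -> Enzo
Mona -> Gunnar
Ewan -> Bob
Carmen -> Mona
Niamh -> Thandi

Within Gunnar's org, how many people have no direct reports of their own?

1

The only person in Gunnar's organization with no one reporting to them is Carmen. That is 1.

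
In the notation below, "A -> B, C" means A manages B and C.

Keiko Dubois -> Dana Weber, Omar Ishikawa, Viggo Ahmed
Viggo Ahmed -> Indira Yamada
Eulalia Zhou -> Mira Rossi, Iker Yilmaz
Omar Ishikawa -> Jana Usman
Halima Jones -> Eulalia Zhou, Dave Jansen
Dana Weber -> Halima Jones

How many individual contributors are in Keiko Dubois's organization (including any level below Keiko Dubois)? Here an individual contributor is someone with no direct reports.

The people in Keiko Dubois's organization with no one reporting to them are Indira Yamada, Jana Usman, Dave Jansen, Iker Yilmaz, Mira Rossi. That is 5.

5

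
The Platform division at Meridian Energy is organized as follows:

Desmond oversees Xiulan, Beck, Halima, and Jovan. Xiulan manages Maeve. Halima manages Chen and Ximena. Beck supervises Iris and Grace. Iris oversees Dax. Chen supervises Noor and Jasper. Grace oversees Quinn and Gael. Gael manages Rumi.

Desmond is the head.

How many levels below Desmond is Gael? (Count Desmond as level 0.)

3

Chain from Gael up to Desmond: Gael → Grace → Beck → Desmond. That is 3 steps up, so Gael is 3 levels below Desmond.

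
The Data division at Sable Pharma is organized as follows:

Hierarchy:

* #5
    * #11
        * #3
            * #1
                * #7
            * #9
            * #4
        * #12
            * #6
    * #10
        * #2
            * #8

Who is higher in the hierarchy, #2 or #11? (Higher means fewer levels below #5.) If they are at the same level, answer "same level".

#11

#2 is 2 levels below #5; #11 is 1. #11 is higher.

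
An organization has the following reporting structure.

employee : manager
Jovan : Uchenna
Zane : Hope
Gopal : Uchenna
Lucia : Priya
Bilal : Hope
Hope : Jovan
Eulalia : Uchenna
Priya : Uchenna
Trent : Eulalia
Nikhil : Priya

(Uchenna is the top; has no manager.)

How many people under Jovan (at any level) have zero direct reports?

The people in Jovan's organization with no one reporting to them are Zane, Bilal. That is 2.

2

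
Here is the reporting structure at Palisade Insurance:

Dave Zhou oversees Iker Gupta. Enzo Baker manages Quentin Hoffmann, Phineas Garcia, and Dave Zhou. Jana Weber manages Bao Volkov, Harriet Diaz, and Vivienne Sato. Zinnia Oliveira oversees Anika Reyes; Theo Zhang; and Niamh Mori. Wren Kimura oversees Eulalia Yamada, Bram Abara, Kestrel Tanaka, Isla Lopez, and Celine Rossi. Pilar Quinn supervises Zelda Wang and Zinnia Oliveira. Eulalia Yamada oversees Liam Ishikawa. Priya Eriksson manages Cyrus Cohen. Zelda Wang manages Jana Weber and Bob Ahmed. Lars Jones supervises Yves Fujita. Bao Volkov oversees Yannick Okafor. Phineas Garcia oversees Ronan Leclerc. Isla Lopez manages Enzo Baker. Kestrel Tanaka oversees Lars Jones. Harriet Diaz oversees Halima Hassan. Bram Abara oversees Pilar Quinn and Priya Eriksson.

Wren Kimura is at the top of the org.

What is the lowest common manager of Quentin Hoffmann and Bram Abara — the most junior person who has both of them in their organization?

Quentin Hoffmann's chain of managers is Enzo Baker, Isla Lopez, Wren Kimura. Bram Abara's chain of managers is Wren Kimura. The first manager that appears in both chains is Wren Kimura.

Wren Kimura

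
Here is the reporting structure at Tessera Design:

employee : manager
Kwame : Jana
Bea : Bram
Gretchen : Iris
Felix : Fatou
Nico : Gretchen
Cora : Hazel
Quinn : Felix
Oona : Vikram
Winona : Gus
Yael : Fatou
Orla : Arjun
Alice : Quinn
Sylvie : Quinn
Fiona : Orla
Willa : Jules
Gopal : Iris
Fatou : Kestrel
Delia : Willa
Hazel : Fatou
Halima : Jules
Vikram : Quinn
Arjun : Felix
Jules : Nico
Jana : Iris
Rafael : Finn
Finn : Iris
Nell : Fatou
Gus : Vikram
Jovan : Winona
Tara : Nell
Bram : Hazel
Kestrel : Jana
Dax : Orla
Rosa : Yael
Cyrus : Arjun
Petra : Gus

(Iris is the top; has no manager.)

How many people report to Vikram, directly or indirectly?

Vikram directly manages Gus, Oona. Under Gus: Petra, Winona, Jovan (3). Oona has no reports. So Vikram's organization is 2 direct reports plus everyone under them: 4 + 1 = 5.

5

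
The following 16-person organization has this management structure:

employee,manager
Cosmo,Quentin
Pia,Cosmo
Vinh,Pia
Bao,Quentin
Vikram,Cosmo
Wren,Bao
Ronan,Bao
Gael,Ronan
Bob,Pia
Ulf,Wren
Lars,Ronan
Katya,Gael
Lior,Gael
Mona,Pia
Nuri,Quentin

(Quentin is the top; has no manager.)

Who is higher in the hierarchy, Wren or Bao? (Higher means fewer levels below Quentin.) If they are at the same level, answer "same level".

Wren is 2 levels below Quentin; Bao is 1. Bao is higher.

Bao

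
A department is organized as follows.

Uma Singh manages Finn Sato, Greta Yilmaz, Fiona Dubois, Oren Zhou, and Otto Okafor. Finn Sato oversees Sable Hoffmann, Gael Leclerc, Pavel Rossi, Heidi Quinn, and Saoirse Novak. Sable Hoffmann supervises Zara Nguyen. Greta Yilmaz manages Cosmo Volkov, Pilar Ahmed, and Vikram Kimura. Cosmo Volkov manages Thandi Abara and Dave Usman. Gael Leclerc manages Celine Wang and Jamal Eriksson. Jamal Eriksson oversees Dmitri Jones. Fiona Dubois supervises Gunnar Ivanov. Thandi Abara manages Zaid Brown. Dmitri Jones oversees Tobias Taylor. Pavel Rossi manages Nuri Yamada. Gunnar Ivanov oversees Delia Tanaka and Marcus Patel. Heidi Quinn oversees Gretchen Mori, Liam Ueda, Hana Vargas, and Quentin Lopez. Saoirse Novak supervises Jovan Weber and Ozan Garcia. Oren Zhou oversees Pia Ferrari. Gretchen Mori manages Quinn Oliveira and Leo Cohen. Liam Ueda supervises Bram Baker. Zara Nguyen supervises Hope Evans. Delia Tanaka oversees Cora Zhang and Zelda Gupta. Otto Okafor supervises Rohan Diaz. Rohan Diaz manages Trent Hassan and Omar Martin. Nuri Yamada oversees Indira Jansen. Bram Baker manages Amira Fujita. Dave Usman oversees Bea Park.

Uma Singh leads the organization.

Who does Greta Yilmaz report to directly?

Greta Yilmaz reports directly to Uma Singh.

Uma Singh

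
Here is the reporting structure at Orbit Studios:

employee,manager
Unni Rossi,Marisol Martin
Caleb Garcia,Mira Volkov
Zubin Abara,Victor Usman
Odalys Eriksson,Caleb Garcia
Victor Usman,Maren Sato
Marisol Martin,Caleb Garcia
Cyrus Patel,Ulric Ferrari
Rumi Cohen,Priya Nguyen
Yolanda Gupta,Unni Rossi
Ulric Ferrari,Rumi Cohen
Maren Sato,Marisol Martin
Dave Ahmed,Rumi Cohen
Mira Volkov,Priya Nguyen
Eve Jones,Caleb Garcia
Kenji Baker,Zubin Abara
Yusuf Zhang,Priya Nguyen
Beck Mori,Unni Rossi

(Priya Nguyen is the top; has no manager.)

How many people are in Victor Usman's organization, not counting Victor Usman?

Victor Usman directly manages Zubin Abara. Under Zubin Abara: Kenji Baker (1). That's 2 in total.

2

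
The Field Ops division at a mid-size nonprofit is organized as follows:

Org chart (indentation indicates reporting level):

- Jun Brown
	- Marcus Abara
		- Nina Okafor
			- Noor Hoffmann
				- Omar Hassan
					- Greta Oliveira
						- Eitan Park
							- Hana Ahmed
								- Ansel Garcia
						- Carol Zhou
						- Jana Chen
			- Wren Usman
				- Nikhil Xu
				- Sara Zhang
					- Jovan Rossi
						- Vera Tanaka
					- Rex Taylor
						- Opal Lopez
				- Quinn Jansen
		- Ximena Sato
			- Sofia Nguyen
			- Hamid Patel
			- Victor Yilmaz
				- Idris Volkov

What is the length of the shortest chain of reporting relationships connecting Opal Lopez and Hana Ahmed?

Opal Lopez is 4 levels below Nina Okafor, and Hana Ahmed is 5 levels below Nina Okafor (their lowest common manager). The shortest path runs up from Opal Lopez to Nina Okafor and back down to Hana Ahmed: 4 + 5 = 9 links.

9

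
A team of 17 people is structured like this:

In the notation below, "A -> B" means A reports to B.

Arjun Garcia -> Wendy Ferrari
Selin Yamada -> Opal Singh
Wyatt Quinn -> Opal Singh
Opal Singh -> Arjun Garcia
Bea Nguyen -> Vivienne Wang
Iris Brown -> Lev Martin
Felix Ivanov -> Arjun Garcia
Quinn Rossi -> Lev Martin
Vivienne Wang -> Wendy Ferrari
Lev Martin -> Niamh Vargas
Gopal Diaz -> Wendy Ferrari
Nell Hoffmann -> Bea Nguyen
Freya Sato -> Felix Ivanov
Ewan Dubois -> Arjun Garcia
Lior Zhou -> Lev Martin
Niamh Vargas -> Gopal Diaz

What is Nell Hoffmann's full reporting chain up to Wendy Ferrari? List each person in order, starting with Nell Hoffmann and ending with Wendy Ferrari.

Nell Hoffmann -> Bea Nguyen -> Vivienne Wang -> Wendy Ferrari

Nell Hoffmann reports to Bea Nguyen. Bea Nguyen reports to Vivienne Wang. Vivienne Wang reports to Wendy Ferrari. Wendy Ferrari is at the top.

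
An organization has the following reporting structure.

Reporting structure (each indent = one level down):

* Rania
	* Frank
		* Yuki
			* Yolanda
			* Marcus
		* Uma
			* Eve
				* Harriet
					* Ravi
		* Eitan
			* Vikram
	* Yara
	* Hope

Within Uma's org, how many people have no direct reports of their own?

The only person in Uma's organization with no one reporting to them is Ravi. That is 1.

1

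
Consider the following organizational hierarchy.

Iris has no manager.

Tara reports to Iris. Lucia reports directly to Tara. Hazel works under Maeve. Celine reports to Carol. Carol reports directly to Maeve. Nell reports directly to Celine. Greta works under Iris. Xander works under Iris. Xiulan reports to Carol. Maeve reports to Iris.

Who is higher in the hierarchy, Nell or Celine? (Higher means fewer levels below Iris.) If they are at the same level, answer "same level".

Nell is 4 levels below Iris; Celine is 3. Celine is higher.

Celine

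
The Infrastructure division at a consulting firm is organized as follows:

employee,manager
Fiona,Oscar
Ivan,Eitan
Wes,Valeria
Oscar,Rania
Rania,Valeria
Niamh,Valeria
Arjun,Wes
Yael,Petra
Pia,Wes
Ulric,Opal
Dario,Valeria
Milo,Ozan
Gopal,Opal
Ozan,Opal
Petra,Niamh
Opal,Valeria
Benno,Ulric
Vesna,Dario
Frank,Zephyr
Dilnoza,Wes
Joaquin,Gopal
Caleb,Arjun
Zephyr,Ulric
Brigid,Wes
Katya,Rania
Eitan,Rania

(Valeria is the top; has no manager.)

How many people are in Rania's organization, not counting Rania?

5

Rania directly manages Eitan, Oscar, Katya. Under Eitan: Ivan (1). Under Oscar: Fiona (1). Katya has no reports. So Rania's organization is 3 direct reports plus everyone under them: 2 + 2 + 1 = 5.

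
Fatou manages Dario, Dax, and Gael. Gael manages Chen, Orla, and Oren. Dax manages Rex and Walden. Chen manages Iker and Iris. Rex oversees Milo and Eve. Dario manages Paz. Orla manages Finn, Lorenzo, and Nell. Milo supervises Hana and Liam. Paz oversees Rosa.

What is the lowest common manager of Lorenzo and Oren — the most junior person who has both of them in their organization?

Gael

Lorenzo's chain of managers is Orla, Gael, Fatou. Oren's chain of managers is Gael, Fatou. The first manager that appears in both chains is Gael.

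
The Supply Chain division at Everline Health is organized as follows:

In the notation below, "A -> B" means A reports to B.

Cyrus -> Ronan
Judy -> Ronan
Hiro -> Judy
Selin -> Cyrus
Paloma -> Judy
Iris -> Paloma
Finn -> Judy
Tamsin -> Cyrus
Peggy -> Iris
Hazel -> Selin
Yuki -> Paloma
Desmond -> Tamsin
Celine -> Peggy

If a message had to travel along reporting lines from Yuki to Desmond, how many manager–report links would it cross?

6

Yuki is 3 levels below Ronan, and Desmond is 3 levels below Ronan (their lowest common manager). The shortest path runs up from Yuki to Ronan and back down to Desmond: 3 + 3 = 6 links.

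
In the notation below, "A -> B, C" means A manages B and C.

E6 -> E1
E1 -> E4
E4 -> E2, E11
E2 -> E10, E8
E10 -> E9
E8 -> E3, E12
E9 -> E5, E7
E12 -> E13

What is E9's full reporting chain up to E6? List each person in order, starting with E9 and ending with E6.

E9 reports to E10. E10 reports to E2. E2 reports to E4. E4 reports to E1. E1 reports to E6. E6 is at the top.

E9 -> E10 -> E2 -> E4 -> E1 -> E6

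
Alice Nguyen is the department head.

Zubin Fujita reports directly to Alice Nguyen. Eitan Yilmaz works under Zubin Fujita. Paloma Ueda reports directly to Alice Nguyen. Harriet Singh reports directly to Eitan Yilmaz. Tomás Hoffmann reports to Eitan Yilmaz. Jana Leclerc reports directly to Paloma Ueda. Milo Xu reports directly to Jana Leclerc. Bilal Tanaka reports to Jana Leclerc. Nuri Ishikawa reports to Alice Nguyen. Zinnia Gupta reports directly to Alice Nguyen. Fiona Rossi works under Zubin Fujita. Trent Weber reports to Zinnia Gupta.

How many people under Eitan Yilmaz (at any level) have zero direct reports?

The people in Eitan Yilmaz's organization with no one reporting to them are Tomás Hoffmann, Harriet Singh. That is 2.

2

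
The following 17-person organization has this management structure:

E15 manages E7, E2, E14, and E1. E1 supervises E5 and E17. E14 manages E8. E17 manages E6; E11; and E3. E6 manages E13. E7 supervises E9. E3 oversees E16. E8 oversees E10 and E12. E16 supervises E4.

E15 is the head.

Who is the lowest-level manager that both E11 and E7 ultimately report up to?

E11's chain of managers is E17, E1, E15. E7's chain of managers is E15. The first manager that appears in both chains is E15.

E15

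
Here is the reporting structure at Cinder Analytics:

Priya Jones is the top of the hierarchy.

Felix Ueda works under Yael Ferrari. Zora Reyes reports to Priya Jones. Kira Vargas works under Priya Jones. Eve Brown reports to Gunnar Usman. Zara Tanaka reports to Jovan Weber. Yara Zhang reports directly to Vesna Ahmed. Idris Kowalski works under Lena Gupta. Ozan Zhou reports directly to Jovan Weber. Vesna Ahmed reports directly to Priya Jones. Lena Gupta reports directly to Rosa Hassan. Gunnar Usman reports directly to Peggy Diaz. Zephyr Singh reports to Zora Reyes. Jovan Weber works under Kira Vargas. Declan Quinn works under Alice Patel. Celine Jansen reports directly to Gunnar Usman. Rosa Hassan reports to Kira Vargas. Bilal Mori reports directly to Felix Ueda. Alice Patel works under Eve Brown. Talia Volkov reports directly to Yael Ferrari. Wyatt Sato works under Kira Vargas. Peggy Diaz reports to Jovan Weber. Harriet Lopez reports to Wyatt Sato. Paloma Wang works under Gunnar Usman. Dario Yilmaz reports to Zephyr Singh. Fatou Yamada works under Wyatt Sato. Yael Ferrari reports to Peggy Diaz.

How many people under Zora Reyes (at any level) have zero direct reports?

1

The only person in Zora Reyes's organization with no one reporting to them is Dario Yilmaz. That is 1.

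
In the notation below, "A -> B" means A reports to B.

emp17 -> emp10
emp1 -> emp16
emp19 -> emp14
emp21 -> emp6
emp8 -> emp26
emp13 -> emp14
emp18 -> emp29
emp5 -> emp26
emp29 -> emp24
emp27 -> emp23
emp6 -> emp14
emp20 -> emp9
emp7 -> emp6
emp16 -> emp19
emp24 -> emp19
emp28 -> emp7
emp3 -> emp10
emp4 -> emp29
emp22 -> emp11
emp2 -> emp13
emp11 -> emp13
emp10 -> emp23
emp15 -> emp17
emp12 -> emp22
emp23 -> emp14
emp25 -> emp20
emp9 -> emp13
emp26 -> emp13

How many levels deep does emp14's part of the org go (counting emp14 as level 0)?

The longest chain under emp14 runs emp14 → emp13 → emp9 → emp20 → emp25, which is 4 levels below emp14.

4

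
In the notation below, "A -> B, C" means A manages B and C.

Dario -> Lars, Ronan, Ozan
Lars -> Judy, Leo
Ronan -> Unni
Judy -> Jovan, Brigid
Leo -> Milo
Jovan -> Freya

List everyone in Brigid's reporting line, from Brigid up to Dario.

Brigid -> Judy -> Lars -> Dario

Brigid reports to Judy. Judy reports to Lars. Lars reports to Dario. Dario is at the top.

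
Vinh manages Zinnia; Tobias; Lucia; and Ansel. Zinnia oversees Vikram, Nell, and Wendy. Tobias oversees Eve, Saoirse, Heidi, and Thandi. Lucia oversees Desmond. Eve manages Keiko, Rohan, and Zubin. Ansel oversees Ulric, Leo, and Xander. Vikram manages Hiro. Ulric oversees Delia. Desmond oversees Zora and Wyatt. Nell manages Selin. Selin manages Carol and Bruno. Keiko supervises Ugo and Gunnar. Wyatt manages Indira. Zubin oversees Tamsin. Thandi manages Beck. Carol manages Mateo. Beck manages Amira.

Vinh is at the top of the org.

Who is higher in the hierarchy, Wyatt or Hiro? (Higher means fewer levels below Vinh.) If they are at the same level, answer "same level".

same level

Both Wyatt and Hiro are 3 levels below Vinh.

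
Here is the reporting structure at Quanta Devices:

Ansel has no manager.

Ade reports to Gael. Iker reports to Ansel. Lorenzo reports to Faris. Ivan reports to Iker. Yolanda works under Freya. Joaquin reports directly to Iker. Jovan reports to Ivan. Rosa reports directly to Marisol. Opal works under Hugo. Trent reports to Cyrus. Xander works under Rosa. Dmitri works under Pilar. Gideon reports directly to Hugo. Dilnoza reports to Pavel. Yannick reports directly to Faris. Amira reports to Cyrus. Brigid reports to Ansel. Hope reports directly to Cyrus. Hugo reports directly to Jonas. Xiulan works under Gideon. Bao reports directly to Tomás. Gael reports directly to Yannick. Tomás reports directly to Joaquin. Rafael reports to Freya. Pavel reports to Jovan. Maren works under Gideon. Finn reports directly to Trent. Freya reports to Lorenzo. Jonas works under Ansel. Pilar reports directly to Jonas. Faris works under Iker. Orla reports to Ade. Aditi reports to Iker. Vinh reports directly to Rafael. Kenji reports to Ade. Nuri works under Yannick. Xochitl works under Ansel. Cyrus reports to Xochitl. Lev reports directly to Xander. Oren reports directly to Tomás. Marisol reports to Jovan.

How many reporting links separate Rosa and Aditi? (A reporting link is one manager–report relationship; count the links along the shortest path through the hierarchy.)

5

Rosa is 4 levels below Iker, and Aditi is 1 level below Iker (their lowest common manager). The shortest path runs up from Rosa to Iker and back down to Aditi: 4 + 1 = 5 links.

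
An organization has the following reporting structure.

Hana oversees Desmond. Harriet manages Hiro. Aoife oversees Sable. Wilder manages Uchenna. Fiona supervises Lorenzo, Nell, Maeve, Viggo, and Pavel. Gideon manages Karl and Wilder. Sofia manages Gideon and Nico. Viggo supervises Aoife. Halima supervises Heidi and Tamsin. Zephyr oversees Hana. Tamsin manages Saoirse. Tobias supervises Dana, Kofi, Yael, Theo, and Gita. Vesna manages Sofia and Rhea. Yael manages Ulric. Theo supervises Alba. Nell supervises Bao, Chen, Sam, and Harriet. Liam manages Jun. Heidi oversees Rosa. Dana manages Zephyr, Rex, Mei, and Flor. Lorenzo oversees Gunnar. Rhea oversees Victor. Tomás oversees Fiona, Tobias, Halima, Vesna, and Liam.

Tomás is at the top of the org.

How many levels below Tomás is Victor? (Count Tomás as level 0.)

3

Chain from Victor up to Tomás: Victor → Rhea → Vesna → Tomás. That is 3 steps up, so Victor is 3 levels below Tomás.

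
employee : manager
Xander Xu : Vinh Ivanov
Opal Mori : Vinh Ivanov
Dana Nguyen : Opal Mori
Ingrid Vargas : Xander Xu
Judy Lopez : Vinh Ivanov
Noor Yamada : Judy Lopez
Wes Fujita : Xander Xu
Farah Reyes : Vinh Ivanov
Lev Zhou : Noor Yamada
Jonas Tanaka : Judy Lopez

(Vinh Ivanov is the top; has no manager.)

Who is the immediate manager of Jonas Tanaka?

Jonas Tanaka reports directly to Judy Lopez.

Judy Lopez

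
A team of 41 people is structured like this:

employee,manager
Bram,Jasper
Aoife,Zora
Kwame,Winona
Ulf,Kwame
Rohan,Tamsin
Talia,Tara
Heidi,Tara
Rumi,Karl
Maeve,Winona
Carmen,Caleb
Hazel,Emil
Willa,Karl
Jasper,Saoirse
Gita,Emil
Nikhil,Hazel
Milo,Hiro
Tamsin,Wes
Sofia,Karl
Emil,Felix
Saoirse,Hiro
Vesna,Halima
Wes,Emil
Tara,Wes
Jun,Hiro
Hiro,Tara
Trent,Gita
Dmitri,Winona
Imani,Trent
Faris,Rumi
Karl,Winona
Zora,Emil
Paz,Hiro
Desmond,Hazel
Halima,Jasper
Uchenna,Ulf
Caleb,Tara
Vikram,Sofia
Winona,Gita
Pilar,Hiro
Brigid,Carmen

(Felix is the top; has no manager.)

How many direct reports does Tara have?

4

Tara directly manages Heidi, Hiro, Caleb, Talia. That is 4 direct reports.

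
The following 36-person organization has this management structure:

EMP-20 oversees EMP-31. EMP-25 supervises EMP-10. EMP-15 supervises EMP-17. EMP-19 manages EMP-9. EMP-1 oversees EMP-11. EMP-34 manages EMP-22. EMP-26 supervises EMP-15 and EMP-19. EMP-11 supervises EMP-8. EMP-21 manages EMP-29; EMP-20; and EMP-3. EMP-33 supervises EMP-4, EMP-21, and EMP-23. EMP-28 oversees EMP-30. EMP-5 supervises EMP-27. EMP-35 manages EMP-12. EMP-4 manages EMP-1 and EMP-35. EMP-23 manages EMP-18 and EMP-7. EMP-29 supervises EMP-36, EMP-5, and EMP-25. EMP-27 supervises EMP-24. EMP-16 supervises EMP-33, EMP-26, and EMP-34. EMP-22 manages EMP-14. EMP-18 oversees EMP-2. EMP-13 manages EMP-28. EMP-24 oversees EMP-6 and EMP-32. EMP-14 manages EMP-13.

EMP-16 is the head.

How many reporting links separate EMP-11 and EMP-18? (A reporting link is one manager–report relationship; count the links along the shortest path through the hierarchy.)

EMP-11 is 3 levels below EMP-33, and EMP-18 is 2 levels below EMP-33 (their lowest common manager). The shortest path runs up from EMP-11 to EMP-33 and back down to EMP-18: 3 + 2 = 5 links.

5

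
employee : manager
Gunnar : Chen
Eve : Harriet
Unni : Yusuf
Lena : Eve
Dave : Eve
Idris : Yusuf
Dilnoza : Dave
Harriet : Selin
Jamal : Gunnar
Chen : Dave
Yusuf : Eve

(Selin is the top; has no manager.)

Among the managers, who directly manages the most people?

Eve

Direct-report counts: Selin has 1; Harriet has 1; Eve has 3; Dave has 2; Chen has 1; Gunnar has 1; Yusuf has 2. The largest is 3, held by Eve.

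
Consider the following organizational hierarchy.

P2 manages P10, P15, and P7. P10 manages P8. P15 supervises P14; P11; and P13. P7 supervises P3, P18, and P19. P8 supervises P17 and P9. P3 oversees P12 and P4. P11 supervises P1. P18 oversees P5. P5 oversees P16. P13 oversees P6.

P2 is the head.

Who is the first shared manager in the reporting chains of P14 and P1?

P14's chain of managers is P15, P2. P1's chain of managers is P11, P15, P2. The first manager that appears in both chains is P15.

P15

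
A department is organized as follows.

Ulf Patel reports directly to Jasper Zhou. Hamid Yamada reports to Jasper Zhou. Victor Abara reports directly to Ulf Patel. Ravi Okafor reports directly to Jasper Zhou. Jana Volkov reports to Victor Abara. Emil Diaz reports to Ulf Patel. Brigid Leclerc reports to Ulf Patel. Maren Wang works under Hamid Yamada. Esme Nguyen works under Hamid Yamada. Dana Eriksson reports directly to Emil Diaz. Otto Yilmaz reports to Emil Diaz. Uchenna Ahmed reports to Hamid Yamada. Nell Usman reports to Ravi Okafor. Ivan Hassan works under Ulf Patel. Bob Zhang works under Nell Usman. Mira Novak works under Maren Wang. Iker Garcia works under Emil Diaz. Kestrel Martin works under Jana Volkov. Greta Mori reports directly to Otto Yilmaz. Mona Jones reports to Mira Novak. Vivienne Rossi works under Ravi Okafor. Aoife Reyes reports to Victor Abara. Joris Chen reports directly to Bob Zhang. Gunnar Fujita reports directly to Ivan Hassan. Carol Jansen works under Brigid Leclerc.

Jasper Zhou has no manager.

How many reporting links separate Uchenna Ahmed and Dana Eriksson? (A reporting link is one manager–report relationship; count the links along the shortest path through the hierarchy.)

Uchenna Ahmed is 2 levels below Jasper Zhou, and Dana Eriksson is 3 levels below Jasper Zhou (their lowest common manager). The shortest path runs up from Uchenna Ahmed to Jasper Zhou and back down to Dana Eriksson: 2 + 3 = 5 links.

5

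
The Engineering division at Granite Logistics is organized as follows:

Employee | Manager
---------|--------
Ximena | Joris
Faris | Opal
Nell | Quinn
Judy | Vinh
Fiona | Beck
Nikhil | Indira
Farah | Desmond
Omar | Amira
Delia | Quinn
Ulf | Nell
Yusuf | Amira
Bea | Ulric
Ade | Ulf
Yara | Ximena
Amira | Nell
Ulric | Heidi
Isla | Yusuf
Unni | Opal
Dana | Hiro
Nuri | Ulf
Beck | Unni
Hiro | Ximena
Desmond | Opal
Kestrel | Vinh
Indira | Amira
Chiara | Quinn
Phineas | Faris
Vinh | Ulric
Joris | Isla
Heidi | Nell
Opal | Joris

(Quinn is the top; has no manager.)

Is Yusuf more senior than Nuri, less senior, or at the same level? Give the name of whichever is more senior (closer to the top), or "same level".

same level

Both Yusuf and Nuri are 3 levels below Quinn.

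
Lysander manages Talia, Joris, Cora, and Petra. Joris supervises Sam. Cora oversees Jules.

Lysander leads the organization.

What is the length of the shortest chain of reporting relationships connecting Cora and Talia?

2

Cora is 1 level below Lysander, and Talia is 1 level below Lysander (their lowest common manager). The shortest path runs up from Cora to Lysander and back down to Talia: 1 + 1 = 2 links.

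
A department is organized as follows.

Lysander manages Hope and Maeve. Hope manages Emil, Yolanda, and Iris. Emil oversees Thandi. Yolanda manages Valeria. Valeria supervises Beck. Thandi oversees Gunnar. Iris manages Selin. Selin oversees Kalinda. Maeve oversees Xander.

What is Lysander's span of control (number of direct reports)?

2

Lysander directly manages Hope, Maeve. That is 2 direct reports.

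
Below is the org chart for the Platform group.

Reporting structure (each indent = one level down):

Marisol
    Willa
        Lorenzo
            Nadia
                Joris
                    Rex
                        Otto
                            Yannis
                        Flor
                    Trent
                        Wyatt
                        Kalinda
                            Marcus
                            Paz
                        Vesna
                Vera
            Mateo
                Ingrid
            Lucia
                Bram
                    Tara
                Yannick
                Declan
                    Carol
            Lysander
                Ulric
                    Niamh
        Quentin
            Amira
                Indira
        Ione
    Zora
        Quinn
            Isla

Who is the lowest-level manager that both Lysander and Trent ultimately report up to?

Lorenzo

Lysander's chain of managers is Lorenzo, Willa, Marisol. Trent's chain of managers is Joris, Nadia, Lorenzo, Willa, Marisol. The first manager that appears in both chains is Lorenzo.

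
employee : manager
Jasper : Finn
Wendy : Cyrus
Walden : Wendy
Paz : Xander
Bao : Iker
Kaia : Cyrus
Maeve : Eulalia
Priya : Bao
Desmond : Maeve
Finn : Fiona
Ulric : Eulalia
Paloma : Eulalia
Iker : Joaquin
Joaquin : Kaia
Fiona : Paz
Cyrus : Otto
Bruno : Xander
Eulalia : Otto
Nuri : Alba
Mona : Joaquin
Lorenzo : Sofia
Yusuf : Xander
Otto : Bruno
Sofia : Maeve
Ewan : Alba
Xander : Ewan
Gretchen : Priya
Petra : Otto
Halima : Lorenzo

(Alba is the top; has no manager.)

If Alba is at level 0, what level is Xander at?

2

Chain from Xander up to Alba: Xander → Ewan → Alba. That is 2 steps up, so Xander is 2 levels below Alba.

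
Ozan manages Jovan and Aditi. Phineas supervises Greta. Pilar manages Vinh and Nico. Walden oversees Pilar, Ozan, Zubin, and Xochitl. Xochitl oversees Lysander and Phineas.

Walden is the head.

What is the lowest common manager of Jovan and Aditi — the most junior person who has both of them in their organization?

Ozan

Jovan's chain of managers is Ozan, Walden. Aditi's chain of managers is Ozan, Walden. The first manager that appears in both chains is Ozan.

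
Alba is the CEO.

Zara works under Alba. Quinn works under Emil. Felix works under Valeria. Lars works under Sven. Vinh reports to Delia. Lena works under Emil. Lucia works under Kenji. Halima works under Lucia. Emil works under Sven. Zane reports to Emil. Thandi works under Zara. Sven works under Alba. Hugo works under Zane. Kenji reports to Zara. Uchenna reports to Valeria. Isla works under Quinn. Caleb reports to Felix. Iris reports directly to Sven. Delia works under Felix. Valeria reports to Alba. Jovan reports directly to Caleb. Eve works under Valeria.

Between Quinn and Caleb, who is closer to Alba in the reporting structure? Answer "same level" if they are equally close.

same level

Both Quinn and Caleb are 3 levels below Alba.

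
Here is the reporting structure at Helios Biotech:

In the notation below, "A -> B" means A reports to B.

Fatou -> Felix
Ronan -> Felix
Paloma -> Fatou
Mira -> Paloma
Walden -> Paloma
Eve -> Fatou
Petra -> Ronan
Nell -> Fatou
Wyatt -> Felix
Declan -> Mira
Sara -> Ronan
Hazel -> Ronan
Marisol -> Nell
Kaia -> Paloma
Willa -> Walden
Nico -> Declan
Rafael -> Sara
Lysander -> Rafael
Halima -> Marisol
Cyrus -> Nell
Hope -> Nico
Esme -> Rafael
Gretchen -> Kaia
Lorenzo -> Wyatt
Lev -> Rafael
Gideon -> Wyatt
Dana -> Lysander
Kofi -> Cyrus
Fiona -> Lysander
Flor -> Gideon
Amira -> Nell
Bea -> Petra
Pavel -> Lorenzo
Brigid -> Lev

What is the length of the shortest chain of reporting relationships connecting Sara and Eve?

4

Sara is 2 levels below Felix, and Eve is 2 levels below Felix (their lowest common manager). The shortest path runs up from Sara to Felix and back down to Eve: 2 + 2 = 4 links.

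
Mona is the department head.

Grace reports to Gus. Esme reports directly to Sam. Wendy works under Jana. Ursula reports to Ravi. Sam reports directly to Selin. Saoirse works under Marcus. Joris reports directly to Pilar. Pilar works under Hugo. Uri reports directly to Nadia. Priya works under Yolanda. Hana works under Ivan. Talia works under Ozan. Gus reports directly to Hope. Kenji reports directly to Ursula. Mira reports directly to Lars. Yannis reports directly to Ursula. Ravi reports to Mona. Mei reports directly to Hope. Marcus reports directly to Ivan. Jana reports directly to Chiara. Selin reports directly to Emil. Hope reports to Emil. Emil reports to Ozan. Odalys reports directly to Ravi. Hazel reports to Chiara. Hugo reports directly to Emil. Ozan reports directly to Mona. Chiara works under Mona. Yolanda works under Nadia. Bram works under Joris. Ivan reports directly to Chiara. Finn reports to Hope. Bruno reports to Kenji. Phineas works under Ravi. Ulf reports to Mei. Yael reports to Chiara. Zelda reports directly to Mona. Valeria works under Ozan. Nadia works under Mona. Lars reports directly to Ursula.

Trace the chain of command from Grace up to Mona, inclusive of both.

Grace reports to Gus. Gus reports to Hope. Hope reports to Emil. Emil reports to Ozan. Ozan reports to Mona. Mona is at the top.

Grace -> Gus -> Hope -> Emil -> Ozan -> Mona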